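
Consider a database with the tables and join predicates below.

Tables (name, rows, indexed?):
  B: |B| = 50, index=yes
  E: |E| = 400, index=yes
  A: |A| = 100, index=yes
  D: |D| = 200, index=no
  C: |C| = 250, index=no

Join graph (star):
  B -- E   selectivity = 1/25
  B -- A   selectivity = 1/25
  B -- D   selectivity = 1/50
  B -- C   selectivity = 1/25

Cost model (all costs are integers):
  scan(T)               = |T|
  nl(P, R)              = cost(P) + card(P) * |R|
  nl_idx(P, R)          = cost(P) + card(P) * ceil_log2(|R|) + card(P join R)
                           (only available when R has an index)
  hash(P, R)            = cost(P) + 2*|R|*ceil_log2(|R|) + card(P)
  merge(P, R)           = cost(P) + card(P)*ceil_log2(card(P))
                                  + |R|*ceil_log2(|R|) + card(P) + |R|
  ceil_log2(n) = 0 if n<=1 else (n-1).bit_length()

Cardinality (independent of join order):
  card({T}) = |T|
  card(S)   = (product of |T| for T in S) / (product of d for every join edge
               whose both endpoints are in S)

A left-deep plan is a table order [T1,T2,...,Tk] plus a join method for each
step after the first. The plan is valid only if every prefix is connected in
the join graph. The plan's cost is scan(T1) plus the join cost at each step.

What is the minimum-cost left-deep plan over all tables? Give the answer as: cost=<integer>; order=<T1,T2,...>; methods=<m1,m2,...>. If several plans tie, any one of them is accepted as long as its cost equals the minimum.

Selinger DP (subsets sized 1..n):
  {B}: scan cost=50, card=50
  {E}: scan cost=400, card=400
  {A}: scan cost=100, card=100
  {D}: scan cost=200, card=200
  {C}: scan cost=250, card=250
  {BE}: card=800; try (E,nl_idx)→1300, (B,hash)→1400, (B,nl_idx)→3600, (E,merge)→4400, (B,merge)→4750, (E,hash)→7300 …(+2); best=1300 via (E,nl_idx)
  {AB}: card=200; try (A,nl_idx)→600, (B,hash)→800, (B,nl_idx)→900, (A,merge)→1200, (B,merge)→1250, (A,hash)→1500 …(+2); best=600 via (A,nl_idx)
  {BD}: card=200; try (B,hash)→1000, (B,nl_idx)→1600, (D,merge)→2200, (B,merge)→2350, (D,hash)→3300, (D,nl)→10050 …(+1); best=1000 via (B,hash)
  {BC}: card=500; try (B,hash)→1100, (B,nl_idx)→2250, (C,merge)→2650, (B,merge)→2850, (C,hash)→4100, (C,nl)→12550 …(+1); best=1100 via (B,hash)
  {ABE}: card=3200; try (A,hash)→3500, (E,nl_idx)→5600, (E,merge)→6400, (E,hash)→8000, (A,nl_idx)→10100, (A,merge)→10900 …(+2); best=3500 via (A,hash)
  {BDE}: card=3200; try (D,hash)→5300, (E,nl_idx)→6000, (E,merge)→6800, (E,hash)→8400, (D,merge)→11900, (E,nl)→81000 …(+1); best=5300 via (D,hash)
  {BCE}: card=8000; try (C,hash)→6100, (E,hash)→8800, (E,merge)→10100, (C,merge)→12350, (E,nl_idx)→13600, (E,nl)→201100 …(+1); best=6100 via (C,hash)
  {ABD}: card=800; try (A,hash)→2600, (A,nl_idx)→3200, (A,merge)→3600, (D,hash)→4000, (D,merge)→4200, (A,nl)→21000 …(+1); best=2600 via (A,hash)
  {ABC}: card=2000; try (A,hash)→3000, (C,merge)→4650, (C,hash)→4800, (A,nl_idx)→6600, (A,merge)→6900, (C,nl)→50600 …(+1); best=3000 via (A,hash)
  {BCD}: card=2000; try (D,hash)→4800, (C,merge)→5050, (C,hash)→5200, (D,merge)→7900, (C,nl)→51000, (D,nl)→101100; best=4800 via (D,hash)
  {ABDE}: card=12800; try (D,hash)→9900, (A,hash)→9900, (E,hash)→10600, (E,merge)→15400, (E,nl_idx)→22600, (A,nl_idx)→40500 …(+5); best=9900 via (D,hash)
  {ABCE}: card=32000; try (C,hash)→10700, (E,hash)→12200, (A,hash)→15500, (E,merge)→31000, (C,merge)→47350, (E,nl_idx)→53000 …(+5); best=10700 via (C,hash)
  {BCDE}: card=32000; try (C,hash)→12500, (E,hash)→14000, (D,hash)→17300, (E,merge)→32800, (C,merge)→49150, (E,nl_idx)→54800 …(+4); best=12500 via (C,hash)
  {ABCD}: card=8000; try (C,hash)→7400, (D,hash)→8200, (A,hash)→8200, (C,merge)→13650, (A,nl_idx)→26800, (D,merge)→28800 …(+4); best=7400 via (C,hash)
  {ABCDE}: card=128000; try (E,hash)→22600, (C,hash)→26700, (D,hash)→45900, (A,hash)→45900, (E,merge)→123400, (C,merge)→204150 …(+8); best=22600 via (E,hash)

cost=22600; order=D,B,A,C,E; methods=hash,hash,hash,hash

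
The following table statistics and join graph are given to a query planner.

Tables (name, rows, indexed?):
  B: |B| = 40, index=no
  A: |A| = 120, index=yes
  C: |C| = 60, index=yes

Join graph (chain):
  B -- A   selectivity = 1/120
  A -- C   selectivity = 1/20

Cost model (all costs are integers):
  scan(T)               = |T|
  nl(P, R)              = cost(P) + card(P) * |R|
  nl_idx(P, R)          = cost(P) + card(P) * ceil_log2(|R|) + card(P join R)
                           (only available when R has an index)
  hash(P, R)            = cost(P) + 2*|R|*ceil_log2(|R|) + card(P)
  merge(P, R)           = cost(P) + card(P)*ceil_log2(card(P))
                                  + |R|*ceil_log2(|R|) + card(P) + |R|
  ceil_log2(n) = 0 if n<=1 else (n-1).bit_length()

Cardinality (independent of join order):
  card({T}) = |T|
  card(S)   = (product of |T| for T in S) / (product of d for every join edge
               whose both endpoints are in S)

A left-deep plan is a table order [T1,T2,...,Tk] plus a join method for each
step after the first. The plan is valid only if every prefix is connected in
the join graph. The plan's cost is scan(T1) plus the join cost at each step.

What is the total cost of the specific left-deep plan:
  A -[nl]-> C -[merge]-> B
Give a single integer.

step 1: scan A: cost=120, card=120
step 2: join C via nl
    card(P join C) = 120*60/(20) = 360
    cost = 120 + 120*60 = 7320
step 3: join B via merge
    card(P join B) = 360*40/(120) = 120
    cost = 7320 + 360*9 + 40*6 + 360 + 40 = 11200

11200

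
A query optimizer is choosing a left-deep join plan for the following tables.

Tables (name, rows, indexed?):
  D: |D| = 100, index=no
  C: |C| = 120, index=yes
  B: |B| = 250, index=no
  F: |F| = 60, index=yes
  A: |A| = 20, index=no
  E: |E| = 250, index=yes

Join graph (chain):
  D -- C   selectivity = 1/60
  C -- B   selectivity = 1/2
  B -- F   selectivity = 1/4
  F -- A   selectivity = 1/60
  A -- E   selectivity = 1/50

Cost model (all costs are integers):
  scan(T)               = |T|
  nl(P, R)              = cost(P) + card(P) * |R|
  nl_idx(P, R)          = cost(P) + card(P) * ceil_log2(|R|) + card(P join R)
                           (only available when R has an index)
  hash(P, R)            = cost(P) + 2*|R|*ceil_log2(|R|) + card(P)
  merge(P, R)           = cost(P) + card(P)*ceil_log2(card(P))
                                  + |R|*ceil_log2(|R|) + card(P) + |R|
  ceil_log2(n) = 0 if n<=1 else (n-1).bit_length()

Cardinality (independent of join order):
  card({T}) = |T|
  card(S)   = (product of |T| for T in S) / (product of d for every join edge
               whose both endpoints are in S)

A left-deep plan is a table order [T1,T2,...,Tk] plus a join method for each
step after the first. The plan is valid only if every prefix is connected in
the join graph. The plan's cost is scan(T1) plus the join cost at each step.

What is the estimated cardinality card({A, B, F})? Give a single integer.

Tables in S: A(20), B(250), F(60)
Edges inside S: B-F(d=4), F-A(d=60)
numerator = 20 * 250 * 60 = 300000
denominator = 4 * 60 = 240
card(S) = 300000 / 240 = 1250

1250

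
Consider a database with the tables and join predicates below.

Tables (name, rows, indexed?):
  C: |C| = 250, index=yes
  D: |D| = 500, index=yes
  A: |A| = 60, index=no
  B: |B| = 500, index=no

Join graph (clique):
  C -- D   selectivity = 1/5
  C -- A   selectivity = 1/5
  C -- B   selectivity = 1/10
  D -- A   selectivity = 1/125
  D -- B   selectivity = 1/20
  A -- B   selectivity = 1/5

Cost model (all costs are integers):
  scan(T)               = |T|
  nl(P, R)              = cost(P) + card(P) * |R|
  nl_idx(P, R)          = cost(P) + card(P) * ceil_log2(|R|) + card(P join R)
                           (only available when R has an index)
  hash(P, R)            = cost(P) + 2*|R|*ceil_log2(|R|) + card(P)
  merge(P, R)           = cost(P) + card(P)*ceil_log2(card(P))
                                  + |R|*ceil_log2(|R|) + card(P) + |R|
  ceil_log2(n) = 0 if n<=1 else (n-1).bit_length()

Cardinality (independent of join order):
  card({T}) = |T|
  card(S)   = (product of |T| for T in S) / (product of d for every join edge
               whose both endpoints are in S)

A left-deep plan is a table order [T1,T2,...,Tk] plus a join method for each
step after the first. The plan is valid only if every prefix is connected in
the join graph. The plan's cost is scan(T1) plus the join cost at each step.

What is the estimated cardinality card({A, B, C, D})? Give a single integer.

1200

Tables in S: A(60), B(500), C(250), D(500)
Edges inside S: C-D(d=5), C-A(d=5), C-B(d=10), D-A(d=125), D-B(d=20), A-B(d=5)
numerator = 60 * 500 * 250 * 500 = 3750000000
denominator = 5 * 5 * 10 * 125 * 20 * 5 = 3125000
card(S) = 3750000000 / 3125000 = 1200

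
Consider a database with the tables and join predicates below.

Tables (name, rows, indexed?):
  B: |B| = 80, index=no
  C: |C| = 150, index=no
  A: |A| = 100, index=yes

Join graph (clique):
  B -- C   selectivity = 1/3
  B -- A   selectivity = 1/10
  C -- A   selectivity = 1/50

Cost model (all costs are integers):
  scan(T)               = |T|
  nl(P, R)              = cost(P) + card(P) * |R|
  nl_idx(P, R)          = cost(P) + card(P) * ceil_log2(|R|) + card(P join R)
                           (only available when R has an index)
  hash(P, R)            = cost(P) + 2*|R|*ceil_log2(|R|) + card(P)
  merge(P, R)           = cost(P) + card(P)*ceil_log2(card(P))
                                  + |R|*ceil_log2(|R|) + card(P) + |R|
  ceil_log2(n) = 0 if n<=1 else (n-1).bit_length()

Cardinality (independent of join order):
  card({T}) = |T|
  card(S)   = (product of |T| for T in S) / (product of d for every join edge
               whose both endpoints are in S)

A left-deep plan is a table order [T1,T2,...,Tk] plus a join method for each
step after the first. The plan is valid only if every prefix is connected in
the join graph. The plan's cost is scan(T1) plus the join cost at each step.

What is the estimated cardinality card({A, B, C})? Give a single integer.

800

Tables in S: A(100), B(80), C(150)
Edges inside S: B-C(d=3), B-A(d=10), C-A(d=50)
numerator = 100 * 80 * 150 = 1200000
denominator = 3 * 10 * 50 = 1500
card(S) = 1200000 / 1500 = 800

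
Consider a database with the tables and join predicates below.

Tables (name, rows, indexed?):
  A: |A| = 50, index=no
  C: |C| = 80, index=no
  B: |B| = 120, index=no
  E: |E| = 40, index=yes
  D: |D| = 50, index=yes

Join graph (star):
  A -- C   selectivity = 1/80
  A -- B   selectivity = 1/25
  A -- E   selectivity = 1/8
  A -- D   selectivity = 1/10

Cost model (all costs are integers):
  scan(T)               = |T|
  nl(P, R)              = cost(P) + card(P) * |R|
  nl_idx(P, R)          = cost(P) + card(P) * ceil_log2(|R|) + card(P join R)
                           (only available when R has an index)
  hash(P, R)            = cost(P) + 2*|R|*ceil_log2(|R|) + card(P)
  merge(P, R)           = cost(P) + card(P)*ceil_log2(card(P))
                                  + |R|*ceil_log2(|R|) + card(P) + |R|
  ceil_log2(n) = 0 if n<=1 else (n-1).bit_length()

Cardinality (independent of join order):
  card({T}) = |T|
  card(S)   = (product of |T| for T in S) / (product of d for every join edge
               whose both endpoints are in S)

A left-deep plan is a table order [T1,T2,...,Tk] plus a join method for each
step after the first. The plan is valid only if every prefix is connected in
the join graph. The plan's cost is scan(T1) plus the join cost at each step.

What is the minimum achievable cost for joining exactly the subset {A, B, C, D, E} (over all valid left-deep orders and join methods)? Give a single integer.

Selinger DP over subsets of {A,B,C,D,E}:
  {A}: scan cost=50, card=50
  {C}: scan cost=80, card=80
  {B}: scan cost=120, card=120
  {E}: scan cost=40, card=40
  {D}: scan cost=50, card=50
  {AC}: card=50; try (A,hash)→760, (C,merge)→1040, (A,merge)→1070, (C,hash)→1220, (C,nl)→4050, (A,nl)→4080; best=760 via (A,hash)
  {AB}: card=240; try (A,hash)→840, (B,merge)→1360, (A,merge)→1430, (B,hash)→1780, (B,nl)→6050, (A,nl)→6120; best=840 via (A,hash)
  {AE}: card=250; try (E,hash)→580, (E,nl_idx)→600, (A,merge)→670, (E,merge)→680, (A,hash)→680, (A,nl)→2040 …(+1); best=580 via (E,hash)
  {AD}: card=250; try (D,nl_idx)→600, (D,hash)→700, (A,hash)→700, (D,merge)→750, (A,merge)→750, (D,nl)→2550 …(+1); best=600 via (D,nl_idx)
  {ABC}: card=240; try (B,merge)→2070, (C,hash)→2200, (B,hash)→2490, (C,merge)→3640, (B,nl)→6760, (C,nl)→20040; best=2070 via (B,merge)
  {ACE}: card=250; try (E,hash)→1290, (E,nl_idx)→1310, (E,merge)→1390, (C,hash)→1950, (E,nl)→2760, (C,merge)→3470 …(+1); best=1290 via (E,hash)
  {ACD}: card=250; try (D,nl_idx)→1310, (D,hash)→1410, (D,merge)→1460, (C,hash)→1970, (D,nl)→3260, (C,merge)→3490 …(+1); best=1310 via (D,nl_idx)
  {ABE}: card=1200; try (E,hash)→1560, (B,hash)→2510, (E,merge)→3280, (E,nl_idx)→3480, (B,merge)→3790, (E,nl)→10440 …(+1); best=1560 via (E,hash)
  {ABD}: card=1200; try (D,hash)→1680, (B,hash)→2530, (D,merge)→3350, (D,nl_idx)→3480, (B,merge)→3810, (D,nl)→12840 …(+1); best=1680 via (D,hash)
  {ADE}: card=1250; try (E,hash)→1330, (D,hash)→1430, (E,merge)→3130, (D,merge)→3180, (D,nl_idx)→3330, (E,nl_idx)→3350 …(+2); best=1330 via (E,hash)
  {ABCE}: card=1200; try (E,hash)→2790, (B,hash)→3220, (C,hash)→3880, (B,merge)→4500, (E,merge)→4510, (E,nl_idx)→4710 …(+4); best=2790 via (E,hash)
  {ABCD}: card=1200; try (D,hash)→2910, (B,hash)→3240, (C,hash)→4000, (B,merge)→4520, (D,merge)→4580, (D,nl_idx)→4710 …(+4); best=2910 via (D,hash)
  {ACDE}: card=1250; try (E,hash)→2040, (D,hash)→2140, (C,hash)→3700, (E,merge)→3840, (D,merge)→3890, (D,nl_idx)→4040 …(+5); best=2040 via (E,hash)
  {ABDE}: card=6000; try (E,hash)→3360, (D,hash)→3360, (B,hash)→4260, (D,nl_idx)→14760, (E,nl_idx)→14880, (D,merge)→16310 …(+5); best=3360 via (E,hash)
  {ABCDE}: card=6000; try (E,hash)→4590, (D,hash)→4590, (B,hash)→4970, (C,hash)→10480, (D,nl_idx)→15990, (E,nl_idx)→16110 …(+8); best=4590 via (E,hash)

4590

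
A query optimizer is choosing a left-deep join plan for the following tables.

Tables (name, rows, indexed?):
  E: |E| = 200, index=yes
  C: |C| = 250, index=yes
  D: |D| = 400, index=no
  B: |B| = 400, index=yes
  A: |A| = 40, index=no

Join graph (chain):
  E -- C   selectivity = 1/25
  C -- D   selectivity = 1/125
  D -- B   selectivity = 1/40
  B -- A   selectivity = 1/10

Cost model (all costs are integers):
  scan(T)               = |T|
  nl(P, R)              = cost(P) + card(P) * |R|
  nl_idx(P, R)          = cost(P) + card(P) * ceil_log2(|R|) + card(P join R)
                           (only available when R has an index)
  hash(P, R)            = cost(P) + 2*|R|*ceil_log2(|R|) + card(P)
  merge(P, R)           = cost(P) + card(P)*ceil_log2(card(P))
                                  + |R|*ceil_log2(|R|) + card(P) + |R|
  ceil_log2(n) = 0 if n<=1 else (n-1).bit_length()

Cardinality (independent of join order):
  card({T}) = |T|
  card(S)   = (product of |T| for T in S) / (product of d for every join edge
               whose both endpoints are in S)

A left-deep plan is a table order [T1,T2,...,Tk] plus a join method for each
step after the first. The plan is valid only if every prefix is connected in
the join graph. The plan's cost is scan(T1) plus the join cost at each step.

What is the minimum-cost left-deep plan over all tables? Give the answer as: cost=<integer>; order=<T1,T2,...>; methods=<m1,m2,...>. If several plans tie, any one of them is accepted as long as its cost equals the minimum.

cost=56080; order=D,C,B,A,E; methods=nl_idx,hash,hash,hash

Selinger DP (subsets sized 1..n):
  {E}: scan cost=200, card=200
  {C}: scan cost=250, card=250
  {D}: scan cost=400, card=400
  {B}: scan cost=400, card=400
  {A}: scan cost=40, card=40
  {CE}: card=2000; try (E,hash)→3700, (C,nl_idx)→3800, (E,nl_idx)→4250, (C,merge)→4250, (E,merge)→4300, (C,hash)→4400 …(+2); best=3700 via (E,hash)
  {CD}: card=800; try (C,nl_idx)→4400, (C,hash)→4800, (D,merge)→6500, (C,merge)→6650, (D,hash)→7700, (D,nl)→100250 …(+1); best=4400 via (C,nl_idx)
  {BD}: card=4000; try (D,hash)→8000, (B,hash)→8000, (B,nl_idx)→8000, (D,merge)→8400, (B,merge)→8400, (D,nl)→160400 …(+1); best=8000 via (D,hash)
  {AB}: card=1600; try (A,hash)→1280, (B,nl_idx)→2000, (B,merge)→4320, (A,merge)→4680, (B,hash)→7280, (B,nl)→16040 …(+1); best=1280 via (A,hash)
  {CDE}: card=6400; try (E,hash)→8400, (D,hash)→12900, (E,merge)→15000, (E,nl_idx)→17200, (D,merge)→31700, (E,nl)→164400 …(+1); best=8400 via (E,hash)
  {BCD}: card=8000; try (B,hash)→12400, (C,hash)→16000, (B,merge)→17200, (B,nl_idx)→19600, (C,nl_idx)→48000, (C,merge)→62250 …(+2); best=12400 via (B,hash)
  {ABD}: card=16000; try (D,hash)→10080, (A,hash)→12480, (D,merge)→24480, (A,merge)→60280, (A,nl)→168000, (D,nl)→641280; best=10080 via (D,hash)
  {BCDE}: card=64000; try (B,hash)→22000, (E,hash)→23600, (B,merge)→102000, (E,merge)→126200, (B,nl_idx)→130000, (E,nl_idx)→140400 …(+2); best=22000 via (B,hash)
  {ABCD}: card=32000; try (A,hash)→20880, (C,hash)→30080, (A,merge)→124680, (C,nl_idx)→170080, (C,merge)→252330, (A,nl)→332400 …(+1); best=20880 via (A,hash)
  {ABCDE}: card=256000; try (E,hash)→56080, (A,hash)→86480, (E,nl_idx)→532880, (E,merge)→534680, (A,merge)→1110280, (A,nl)→2582000 …(+1); best=56080 via (E,hash)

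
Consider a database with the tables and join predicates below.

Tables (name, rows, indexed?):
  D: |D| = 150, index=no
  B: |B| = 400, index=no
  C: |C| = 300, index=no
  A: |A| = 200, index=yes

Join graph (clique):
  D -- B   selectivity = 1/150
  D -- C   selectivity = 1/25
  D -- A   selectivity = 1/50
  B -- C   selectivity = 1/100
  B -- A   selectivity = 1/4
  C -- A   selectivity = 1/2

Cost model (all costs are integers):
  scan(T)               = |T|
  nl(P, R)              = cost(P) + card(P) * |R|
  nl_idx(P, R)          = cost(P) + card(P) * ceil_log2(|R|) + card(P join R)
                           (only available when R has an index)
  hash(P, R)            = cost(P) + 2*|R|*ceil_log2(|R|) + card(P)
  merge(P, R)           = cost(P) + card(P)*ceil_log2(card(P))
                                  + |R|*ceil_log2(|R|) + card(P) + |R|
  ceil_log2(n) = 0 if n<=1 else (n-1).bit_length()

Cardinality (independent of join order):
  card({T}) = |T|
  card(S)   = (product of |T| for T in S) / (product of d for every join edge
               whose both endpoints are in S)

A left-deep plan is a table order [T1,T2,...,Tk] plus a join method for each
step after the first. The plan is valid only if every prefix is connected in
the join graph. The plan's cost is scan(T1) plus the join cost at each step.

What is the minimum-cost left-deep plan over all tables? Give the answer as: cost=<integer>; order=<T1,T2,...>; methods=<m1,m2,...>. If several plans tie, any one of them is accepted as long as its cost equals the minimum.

cost=9408; order=B,D,C,A; methods=hash,hash,nl_idx

Selinger DP (subsets sized 1..n):
  {D}: scan cost=150, card=150
  {B}: scan cost=400, card=400
  {C}: scan cost=300, card=300
  {A}: scan cost=200, card=200
  {BD}: card=400; try (D,hash)→3200, (B,merge)→5500, (D,merge)→5750, (B,hash)→7500, (B,nl)→60150, (D,nl)→60400; best=3200 via (D,hash)
  {CD}: card=1800; try (D,hash)→3000, (C,merge)→4500, (D,merge)→4650, (C,hash)→5700, (C,nl)→45150, (D,nl)→45300; best=3000 via (D,hash)
  {AD}: card=600; try (A,nl_idx)→1950, (D,hash)→2800, (A,merge)→3300, (D,merge)→3350, (A,hash)→3500, (A,nl)→30150 …(+1); best=1950 via (A,nl_idx)
  {BC}: card=1200; try (C,hash)→6200, (B,merge)→7300, (C,merge)→7400, (B,hash)→7800, (B,nl)→120300, (C,nl)→120400; best=6200 via (C,hash)
  {AB}: card=20000; try (A,hash)→4000, (B,merge)→6000, (A,merge)→6200, (B,hash)→7600, (A,nl_idx)→23600, (B,nl)→80200 …(+1); best=4000 via (A,hash)
  {AC}: card=30000; try (A,hash)→3800, (C,merge)→5000, (A,merge)→5100, (C,hash)→5800, (A,nl_idx)→32700, (C,nl)→60200 …(+1); best=3800 via (A,hash)
  {BCD}: card=48; try (C,hash)→9000, (D,hash)→9800, (C,merge)→10200, (B,hash)→12000, (D,merge)→21950, (B,merge)→28600 …(+3); best=9000 via (C,hash)
  {ABD}: card=400; try (A,hash)→6800, (A,nl_idx)→6800, (A,merge)→9000, (B,hash)→9750, (B,merge)→12550, (D,hash)→26400 …(+4); best=6800 via (A,hash)
  {ACD}: card=3600; try (C,hash)→7950, (A,hash)→8000, (C,merge)→11550, (A,nl_idx)→21000, (A,merge)→26400, (D,hash)→36200 …(+4); best=7950 via (C,hash)
  {ABC}: card=30000; try (A,hash)→10600, (A,merge)→22400, (C,hash)→29400, (B,hash)→41000, (A,nl_idx)→45800, (A,nl)→246200 …(+4); best=10600 via (A,hash)
  {ABCD}: card=24; try (A,nl_idx)→9408, (A,merge)→11136, (A,hash)→12248, (C,hash)→12600, (C,merge)→13800, (A,nl)→18600 …(+7); best=9408 via (A,nl_idx)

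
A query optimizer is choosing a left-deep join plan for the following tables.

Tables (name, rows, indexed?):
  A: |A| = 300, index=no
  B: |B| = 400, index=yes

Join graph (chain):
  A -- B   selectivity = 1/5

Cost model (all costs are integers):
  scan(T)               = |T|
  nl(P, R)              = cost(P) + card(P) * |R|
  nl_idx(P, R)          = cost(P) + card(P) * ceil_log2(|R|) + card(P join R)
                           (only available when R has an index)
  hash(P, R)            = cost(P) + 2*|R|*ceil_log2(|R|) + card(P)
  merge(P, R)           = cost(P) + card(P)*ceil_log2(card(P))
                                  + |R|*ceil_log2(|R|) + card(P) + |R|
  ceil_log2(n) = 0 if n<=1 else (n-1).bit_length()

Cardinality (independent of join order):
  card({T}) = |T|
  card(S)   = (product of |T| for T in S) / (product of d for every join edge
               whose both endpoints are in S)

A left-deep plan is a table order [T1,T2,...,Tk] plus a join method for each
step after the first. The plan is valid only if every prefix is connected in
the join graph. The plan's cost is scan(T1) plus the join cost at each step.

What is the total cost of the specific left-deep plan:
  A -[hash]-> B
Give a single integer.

7800

step 1: scan A: cost=300, card=300
step 2: join B via hash
    card(P join B) = 300*400/(5) = 24000
    cost = 300 + 2*400*9 + 300 = 7800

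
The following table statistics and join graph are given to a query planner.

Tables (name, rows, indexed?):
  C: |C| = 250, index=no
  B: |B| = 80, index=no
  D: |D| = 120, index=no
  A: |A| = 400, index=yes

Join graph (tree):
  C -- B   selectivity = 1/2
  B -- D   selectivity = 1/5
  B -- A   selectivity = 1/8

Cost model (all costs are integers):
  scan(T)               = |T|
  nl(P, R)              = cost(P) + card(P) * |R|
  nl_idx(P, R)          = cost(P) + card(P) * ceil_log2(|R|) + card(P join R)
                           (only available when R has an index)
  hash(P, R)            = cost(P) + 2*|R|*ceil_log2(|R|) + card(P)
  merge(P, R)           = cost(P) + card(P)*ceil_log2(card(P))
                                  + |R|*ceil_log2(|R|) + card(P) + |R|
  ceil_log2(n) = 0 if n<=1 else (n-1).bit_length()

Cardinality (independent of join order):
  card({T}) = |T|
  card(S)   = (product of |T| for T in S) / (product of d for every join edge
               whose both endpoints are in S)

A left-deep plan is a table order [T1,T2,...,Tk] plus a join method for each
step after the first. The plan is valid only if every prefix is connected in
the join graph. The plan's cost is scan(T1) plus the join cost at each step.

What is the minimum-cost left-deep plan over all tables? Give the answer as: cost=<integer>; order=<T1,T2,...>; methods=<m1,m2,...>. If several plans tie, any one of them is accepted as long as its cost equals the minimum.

cost=107600; order=A,B,D,C; methods=hash,hash,hash

Selinger DP (subsets sized 1..n):
  {C}: scan cost=250, card=250
  {B}: scan cost=80, card=80
  {D}: scan cost=120, card=120
  {A}: scan cost=400, card=400
  {BC}: card=10000; try (B,hash)→1620, (C,merge)→2970, (B,merge)→3140, (C,hash)→4160, (C,nl)→20080, (B,nl)→20250; best=1620 via (B,hash)
  {BD}: card=1920; try (B,hash)→1360, (D,merge)→1680, (B,merge)→1720, (D,hash)→1840, (D,nl)→9680, (B,nl)→9720; best=1360 via (B,hash)
  {AB}: card=4000; try (B,hash)→1920, (A,merge)→4720, (A,nl_idx)→4800, (B,merge)→5040, (A,hash)→7360, (A,nl)→32080 …(+1); best=1920 via (B,hash)
  {BCD}: card=240000; try (C,hash)→7280, (D,hash)→13300, (C,merge)→26650, (D,merge)→152580, (C,nl)→481360, (D,nl)→1201620; best=7280 via (C,hash)
  {ABC}: card=500000; try (C,hash)→9920, (A,hash)→18820, (C,merge)→56170, (A,merge)→155620, (A,nl_idx)→591620, (C,nl)→1001920 …(+1); best=9920 via (C,hash)
  {ABD}: card=96000; try (D,hash)→7600, (A,hash)→10480, (A,merge)→28400, (D,merge)→54880, (A,nl_idx)→114640, (D,nl)→481920 …(+1); best=7600 via (D,hash)
  {ABCD}: card=12000000; try (C,hash)→107600, (A,hash)→254480, (D,hash)→511600, (C,merge)→1737850, (A,merge)→4571280, (D,merge)→10010880 …(+4); best=107600 via (C,hash)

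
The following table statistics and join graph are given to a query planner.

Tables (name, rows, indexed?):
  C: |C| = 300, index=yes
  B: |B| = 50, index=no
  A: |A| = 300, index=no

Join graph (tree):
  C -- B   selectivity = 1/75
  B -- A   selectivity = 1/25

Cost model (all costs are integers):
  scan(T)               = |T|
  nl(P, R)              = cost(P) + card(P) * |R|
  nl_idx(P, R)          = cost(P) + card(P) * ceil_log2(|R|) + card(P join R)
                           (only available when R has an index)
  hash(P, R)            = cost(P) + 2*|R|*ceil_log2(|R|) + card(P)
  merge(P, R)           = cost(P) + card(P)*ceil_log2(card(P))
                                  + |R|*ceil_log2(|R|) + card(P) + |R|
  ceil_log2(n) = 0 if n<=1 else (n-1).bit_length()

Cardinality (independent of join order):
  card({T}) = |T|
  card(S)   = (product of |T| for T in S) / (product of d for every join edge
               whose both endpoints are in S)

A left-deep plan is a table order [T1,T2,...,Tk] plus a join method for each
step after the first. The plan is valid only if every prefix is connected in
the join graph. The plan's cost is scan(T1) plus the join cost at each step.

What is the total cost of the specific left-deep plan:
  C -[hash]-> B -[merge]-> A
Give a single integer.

6000

step 1: scan C: cost=300, card=300
step 2: join B via hash
    card(P join B) = 300*50/(75) = 200
    cost = 300 + 2*50*6 + 300 = 1200
step 3: join A via merge
    card(P join A) = 200*300/(25) = 2400
    cost = 1200 + 200*8 + 300*9 + 200 + 300 = 6000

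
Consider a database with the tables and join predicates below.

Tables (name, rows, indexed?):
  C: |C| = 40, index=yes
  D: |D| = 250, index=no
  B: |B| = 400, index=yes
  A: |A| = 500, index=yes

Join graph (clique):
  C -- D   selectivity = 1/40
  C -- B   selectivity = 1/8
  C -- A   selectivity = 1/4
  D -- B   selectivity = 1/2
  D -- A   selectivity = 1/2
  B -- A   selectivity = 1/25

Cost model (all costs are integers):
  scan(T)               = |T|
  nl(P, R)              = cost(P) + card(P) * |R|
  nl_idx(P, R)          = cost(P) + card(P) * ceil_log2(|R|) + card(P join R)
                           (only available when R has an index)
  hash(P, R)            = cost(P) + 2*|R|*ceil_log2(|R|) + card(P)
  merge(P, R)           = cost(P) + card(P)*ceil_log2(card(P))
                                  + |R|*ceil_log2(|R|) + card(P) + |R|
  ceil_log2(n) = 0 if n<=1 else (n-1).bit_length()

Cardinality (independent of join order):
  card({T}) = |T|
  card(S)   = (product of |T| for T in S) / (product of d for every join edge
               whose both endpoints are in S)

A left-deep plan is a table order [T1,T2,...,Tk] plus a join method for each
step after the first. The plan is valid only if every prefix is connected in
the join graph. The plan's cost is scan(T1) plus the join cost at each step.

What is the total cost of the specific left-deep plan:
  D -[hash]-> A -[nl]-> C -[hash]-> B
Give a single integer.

2532325

step 1: scan D: cost=250, card=250
step 2: join A via hash
    card(P join A) = 250*500/(2) = 62500
    cost = 250 + 2*500*9 + 250 = 9500
step 3: join C via nl
    card(P join C) = 62500*40/(40*4) = 15625
    cost = 9500 + 62500*40 = 2509500
step 4: join B via hash
    card(P join B) = 15625*400/(8*2*25) = 15625
    cost = 2509500 + 2*400*9 + 15625 = 2532325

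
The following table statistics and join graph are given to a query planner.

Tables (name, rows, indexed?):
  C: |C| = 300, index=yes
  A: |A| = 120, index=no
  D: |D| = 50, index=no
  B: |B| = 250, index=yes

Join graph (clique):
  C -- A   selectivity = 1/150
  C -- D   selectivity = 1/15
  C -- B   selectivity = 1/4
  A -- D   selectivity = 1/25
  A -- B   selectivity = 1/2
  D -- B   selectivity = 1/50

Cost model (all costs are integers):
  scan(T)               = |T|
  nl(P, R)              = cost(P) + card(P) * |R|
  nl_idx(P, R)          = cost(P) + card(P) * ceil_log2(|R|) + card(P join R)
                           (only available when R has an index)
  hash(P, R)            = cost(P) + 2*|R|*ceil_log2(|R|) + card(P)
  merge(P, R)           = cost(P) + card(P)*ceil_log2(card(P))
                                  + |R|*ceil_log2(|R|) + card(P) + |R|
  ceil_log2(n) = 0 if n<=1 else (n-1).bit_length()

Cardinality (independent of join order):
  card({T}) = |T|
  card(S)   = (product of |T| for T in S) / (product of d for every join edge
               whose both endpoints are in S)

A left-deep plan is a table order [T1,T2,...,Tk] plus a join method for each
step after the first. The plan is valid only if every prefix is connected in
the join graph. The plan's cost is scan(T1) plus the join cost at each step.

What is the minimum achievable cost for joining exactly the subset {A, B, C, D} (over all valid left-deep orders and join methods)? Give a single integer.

2556

Selinger DP over subsets of {A,B,C,D}:
  {C}: scan cost=300, card=300
  {A}: scan cost=120, card=120
  {D}: scan cost=50, card=50
  {B}: scan cost=250, card=250
  {AC}: card=240; try (C,nl_idx)→1440, (A,hash)→2280, (C,merge)→4080, (A,merge)→4260, (C,hash)→5640, (C,nl)→36120 …(+1); best=1440 via (C,nl_idx)
  {CD}: card=1000; try (D,hash)→1200, (C,nl_idx)→1500, (C,merge)→3400, (D,merge)→3650, (C,hash)→5500, (C,nl)→15050 …(+1); best=1200 via (D,hash)
  {BC}: card=18750; try (B,hash)→4600, (C,merge)→5500, (B,merge)→5550, (C,hash)→5900, (C,nl_idx)→21250, (B,nl_idx)→21450 …(+2); best=4600 via (B,hash)
  {AD}: card=240; try (D,hash)→840, (A,merge)→1360, (D,merge)→1430, (A,hash)→1780, (A,nl)→6050, (D,nl)→6120; best=840 via (D,hash)
  {AB}: card=15000; try (A,hash)→2180, (B,merge)→3330, (A,merge)→3460, (B,hash)→4240, (B,nl_idx)→16080, (B,nl)→30120 …(+1); best=2180 via (A,hash)
  {BD}: card=250; try (B,nl_idx)→700, (D,hash)→1100, (B,merge)→2650, (D,merge)→2850, (B,hash)→4100, (B,nl)→12550 …(+1); best=700 via (B,nl_idx)
  {ACD}: card=32; try (D,hash)→2280, (C,nl_idx)→3032, (A,hash)→3880, (D,merge)→3950, (C,merge)→6000, (C,hash)→6480 …(+4); best=2280 via (D,hash)
  {ABC}: card=7500; try (B,hash)→5680, (B,merge)→5850, (B,nl_idx)→10860, (C,hash)→22580, (A,hash)→25030, (B,nl)→61440 …(+5); best=5680 via (B,hash)
  {BCD}: card=1250; try (C,nl_idx)→4200, (C,merge)→5950, (B,hash)→6200, (C,hash)→6350, (B,nl_idx)→10450, (B,merge)→14450 …(+5); best=4200 via (C,nl_idx)
  {ABD}: card=600; try (A,hash)→2630, (B,nl_idx)→3360, (A,merge)→3910, (B,hash)→5080, (B,merge)→5250, (D,hash)→17780 …(+4); best=2630 via (A,hash)
  {ABCD}: card=20; try (B,nl_idx)→2556, (B,merge)→4722, (B,hash)→6312, (A,hash)→7130, (C,nl_idx)→8050, (C,hash)→8630 …(+8); best=2556 via (B,nl_idx)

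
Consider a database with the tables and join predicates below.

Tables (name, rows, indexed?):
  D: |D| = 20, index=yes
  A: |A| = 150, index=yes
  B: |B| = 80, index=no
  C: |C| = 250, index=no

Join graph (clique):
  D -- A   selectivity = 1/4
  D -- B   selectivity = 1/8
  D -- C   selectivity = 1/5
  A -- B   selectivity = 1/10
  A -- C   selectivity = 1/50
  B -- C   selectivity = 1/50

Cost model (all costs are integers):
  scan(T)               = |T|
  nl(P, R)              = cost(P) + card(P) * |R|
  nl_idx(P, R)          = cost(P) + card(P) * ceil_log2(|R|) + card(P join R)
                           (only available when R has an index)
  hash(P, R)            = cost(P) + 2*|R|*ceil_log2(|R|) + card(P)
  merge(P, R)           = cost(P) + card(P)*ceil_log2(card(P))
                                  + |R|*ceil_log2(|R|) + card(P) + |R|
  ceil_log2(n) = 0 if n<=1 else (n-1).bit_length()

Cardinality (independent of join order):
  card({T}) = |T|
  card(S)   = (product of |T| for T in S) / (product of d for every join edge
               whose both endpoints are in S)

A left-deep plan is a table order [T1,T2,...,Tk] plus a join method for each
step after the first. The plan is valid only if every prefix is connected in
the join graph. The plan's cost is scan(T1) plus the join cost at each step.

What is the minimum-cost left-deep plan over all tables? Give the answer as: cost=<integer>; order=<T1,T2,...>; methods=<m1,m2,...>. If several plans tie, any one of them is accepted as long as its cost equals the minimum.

Selinger DP (subsets sized 1..n):
  {D}: scan cost=20, card=20
  {A}: scan cost=150, card=150
  {B}: scan cost=80, card=80
  {C}: scan cost=250, card=250
  {AD}: card=750; try (D,hash)→500, (A,nl_idx)→930, (A,merge)→1490, (D,merge)→1620, (D,nl_idx)→1650, (A,hash)→2440 …(+2); best=500 via (D,hash)
  {BD}: card=200; try (D,hash)→360, (D,nl_idx)→680, (B,merge)→780, (D,merge)→840, (B,hash)→1160, (B,nl)→1620 …(+1); best=360 via (D,hash)
  {CD}: card=1000; try (D,hash)→700, (C,merge)→2390, (D,nl_idx)→2500, (D,merge)→2620, (C,hash)→4040, (C,nl)→5020 …(+1); best=700 via (D,hash)
  {AB}: card=1200; try (B,hash)→1420, (A,nl_idx)→1920, (A,merge)→2070, (B,merge)→2140, (A,hash)→2560, (A,nl)→12080 …(+1); best=1420 via (B,hash)
  {AC}: card=750; try (A,hash)→2900, (A,nl_idx)→3000, (C,merge)→3750, (A,merge)→3850, (C,hash)→4300, (C,nl)→37650 …(+1); best=2900 via (A,hash)
  {BC}: card=400; try (B,hash)→1620, (C,merge)→2970, (B,merge)→3140, (C,hash)→4160, (C,nl)→20080, (B,nl)→20250; best=1620 via (B,hash)
  {ABD}: card=750; try (B,hash)→2370, (A,nl_idx)→2710, (D,hash)→2820, (A,hash)→2960, (A,merge)→3510, (D,nl_idx)→8170 …(+5); best=2370 via (B,hash)
  {ACD}: card=750; try (D,hash)→3850, (A,hash)→4100, (C,hash)→5250, (D,nl_idx)→7400, (A,nl_idx)→9450, (C,merge)→11000 …(+5); best=3850 via (D,hash)
  {BCD}: card=200; try (D,hash)→2220, (B,hash)→2820, (D,nl_idx)→3820, (C,merge)→4410, (C,hash)→4560, (D,merge)→5740 …(+4); best=2220 via (D,hash)
  {ABC}: card=120; try (A,hash)→4420, (B,hash)→4770, (A,nl_idx)→4940, (C,hash)→6620, (A,merge)→6970, (B,merge)→11790 …(+4); best=4420 via (A,hash)
  {ABCD}: card=15; try (A,nl_idx)→3835, (D,hash)→4740, (A,hash)→4820, (D,nl_idx)→5035, (A,merge)→5370, (D,merge)→5500 …(+8); best=3835 via (A,nl_idx)

cost=3835; order=C,B,D,A; methods=hash,hash,nl_idx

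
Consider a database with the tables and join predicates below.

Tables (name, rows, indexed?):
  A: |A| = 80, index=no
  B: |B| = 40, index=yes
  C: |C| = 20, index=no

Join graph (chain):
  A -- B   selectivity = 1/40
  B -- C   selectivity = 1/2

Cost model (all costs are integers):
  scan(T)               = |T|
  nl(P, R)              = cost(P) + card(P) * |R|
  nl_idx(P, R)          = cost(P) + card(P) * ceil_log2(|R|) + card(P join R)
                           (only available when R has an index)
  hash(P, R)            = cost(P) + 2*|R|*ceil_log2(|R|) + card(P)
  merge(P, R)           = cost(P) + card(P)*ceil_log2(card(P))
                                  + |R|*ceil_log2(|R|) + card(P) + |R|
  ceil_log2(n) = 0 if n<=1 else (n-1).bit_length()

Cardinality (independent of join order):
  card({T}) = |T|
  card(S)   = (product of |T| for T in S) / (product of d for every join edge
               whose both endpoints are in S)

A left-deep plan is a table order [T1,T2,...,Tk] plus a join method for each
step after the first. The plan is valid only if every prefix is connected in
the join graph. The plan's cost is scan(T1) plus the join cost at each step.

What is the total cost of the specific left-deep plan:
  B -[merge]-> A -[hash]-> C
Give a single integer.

step 1: scan B: cost=40, card=40
step 2: join A via merge
    card(P join A) = 40*80/(40) = 80
    cost = 40 + 40*6 + 80*7 + 40 + 80 = 960
step 3: join C via hash
    card(P join C) = 80*20/(2) = 800
    cost = 960 + 2*20*5 + 80 = 1240

1240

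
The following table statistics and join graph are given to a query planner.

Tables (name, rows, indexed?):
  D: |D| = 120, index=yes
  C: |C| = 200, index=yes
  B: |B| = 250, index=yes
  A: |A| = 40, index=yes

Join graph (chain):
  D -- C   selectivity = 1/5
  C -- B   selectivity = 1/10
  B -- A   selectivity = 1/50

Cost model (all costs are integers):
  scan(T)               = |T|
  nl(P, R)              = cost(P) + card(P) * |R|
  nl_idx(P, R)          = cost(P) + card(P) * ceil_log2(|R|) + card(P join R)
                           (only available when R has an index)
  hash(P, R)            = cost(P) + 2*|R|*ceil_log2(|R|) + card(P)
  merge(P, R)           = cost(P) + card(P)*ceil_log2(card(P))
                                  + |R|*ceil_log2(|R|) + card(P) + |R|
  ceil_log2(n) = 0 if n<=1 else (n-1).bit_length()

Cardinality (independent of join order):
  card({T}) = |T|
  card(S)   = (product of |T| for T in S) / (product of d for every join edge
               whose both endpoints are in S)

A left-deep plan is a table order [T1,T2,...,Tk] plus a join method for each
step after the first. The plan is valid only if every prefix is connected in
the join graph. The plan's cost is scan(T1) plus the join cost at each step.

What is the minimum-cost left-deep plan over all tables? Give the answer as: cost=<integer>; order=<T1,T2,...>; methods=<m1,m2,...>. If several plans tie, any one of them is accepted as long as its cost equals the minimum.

Selinger DP (subsets sized 1..n):
  {D}: scan cost=120, card=120
  {C}: scan cost=200, card=200
  {B}: scan cost=250, card=250
  {A}: scan cost=40, card=40
  {CD}: card=4800; try (D,hash)→2080, (C,merge)→2880, (D,merge)→2960, (C,hash)→3440, (C,nl_idx)→5880, (D,nl_idx)→6400 …(+2); best=2080 via (D,hash)
  {BC}: card=5000; try (C,hash)→3700, (B,merge)→4250, (C,merge)→4300, (B,hash)→4400, (B,nl_idx)→6800, (C,nl_idx)→7250 …(+2); best=3700 via (C,hash)
  {AB}: card=200; try (B,nl_idx)→560, (A,hash)→980, (A,nl_idx)→1950, (B,merge)→2570, (A,merge)→2780, (B,hash)→4080 …(+2); best=560 via (B,nl_idx)
  {BCD}: card=120000; try (D,hash)→10380, (B,hash)→10880, (B,merge)→71530, (D,merge)→74660, (D,nl_idx)→158700, (B,nl_idx)→160480 …(+2); best=10380 via (D,hash)
  {ABC}: card=4000; try (C,hash)→3960, (C,merge)→4160, (C,nl_idx)→6160, (A,hash)→9180, (A,nl_idx)→37700, (C,nl)→40560 …(+2); best=3960 via (C,hash)
  {ABCD}: card=96000; try (D,hash)→9640, (D,merge)→56920, (D,nl_idx)→127960, (A,hash)→130860, (D,nl)→483960, (A,nl_idx)→826380 …(+2); best=9640 via (D,hash)

cost=9640; order=A,B,C,D; methods=nl_idx,hash,hash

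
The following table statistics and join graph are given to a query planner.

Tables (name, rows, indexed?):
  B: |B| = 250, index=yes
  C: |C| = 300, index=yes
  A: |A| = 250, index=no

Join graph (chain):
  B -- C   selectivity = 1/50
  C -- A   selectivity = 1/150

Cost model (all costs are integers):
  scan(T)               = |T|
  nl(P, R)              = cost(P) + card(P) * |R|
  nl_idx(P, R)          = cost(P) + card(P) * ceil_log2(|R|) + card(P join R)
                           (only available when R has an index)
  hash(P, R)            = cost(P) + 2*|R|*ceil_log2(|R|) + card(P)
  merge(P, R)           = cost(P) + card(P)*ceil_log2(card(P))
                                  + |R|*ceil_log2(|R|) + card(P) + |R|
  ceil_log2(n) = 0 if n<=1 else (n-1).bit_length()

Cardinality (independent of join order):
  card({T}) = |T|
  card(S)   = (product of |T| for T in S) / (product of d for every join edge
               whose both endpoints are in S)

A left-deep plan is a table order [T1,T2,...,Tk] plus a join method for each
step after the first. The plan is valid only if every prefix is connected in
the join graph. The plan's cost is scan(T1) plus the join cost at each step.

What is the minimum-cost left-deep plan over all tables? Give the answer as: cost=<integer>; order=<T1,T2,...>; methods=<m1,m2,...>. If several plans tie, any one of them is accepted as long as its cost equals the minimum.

Selinger DP (subsets sized 1..n):
  {B}: scan cost=250, card=250
  {C}: scan cost=300, card=300
  {A}: scan cost=250, card=250
  {BC}: card=1500; try (C,nl_idx)→4000, (B,nl_idx)→4200, (B,hash)→4600, (C,merge)→5500, (B,merge)→5550, (C,hash)→5900 …(+2); best=4000 via (C,nl_idx)
  {AC}: card=500; try (C,nl_idx)→3000, (A,hash)→4600, (C,merge)→5500, (A,merge)→5550, (C,hash)→5900, (C,nl)→75250 …(+1); best=3000 via (C,nl_idx)
  {ABC}: card=2500; try (B,hash)→7500, (B,nl_idx)→9500, (A,hash)→9500, (B,merge)→10250, (A,merge)→24250, (B,nl)→128000 …(+1); best=7500 via (B,hash)

cost=7500; order=A,C,B; methods=nl_idx,hash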